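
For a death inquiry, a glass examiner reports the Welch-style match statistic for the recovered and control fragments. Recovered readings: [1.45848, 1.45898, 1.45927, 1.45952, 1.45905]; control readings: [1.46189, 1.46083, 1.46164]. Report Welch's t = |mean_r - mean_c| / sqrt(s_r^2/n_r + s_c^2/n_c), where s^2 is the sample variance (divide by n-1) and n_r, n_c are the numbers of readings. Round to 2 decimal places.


Welch's t-criterion for glass RI comparison:
Recovered mean = sum / n_r = 7.2953 / 5 = 1.45906
Control mean = sum / n_c = 4.38436 / 3 = 1.4614533
Recovered sample variance s_r^2 = 1.4965e-07
Control sample variance s_c^2 = 3.07033e-07
Welch SE (unpooled) = sqrt(s_r^2/n_r + s_c^2/n_c) = sqrt(2.993e-08 + 1.02344e-07) = sqrt(1.32274e-07) = 0.000363695
|mean_r - mean_c| = 0.00239333
t = 0.00239333 / 0.000363695 = 6.58

6.58


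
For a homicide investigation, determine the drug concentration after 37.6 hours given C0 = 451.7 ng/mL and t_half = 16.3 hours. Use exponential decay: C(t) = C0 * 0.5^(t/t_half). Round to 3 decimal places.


Drug concentration decay:
Number of half-lives = t / t_half = 37.6 / 16.3 = 2.306748
Decay factor = 0.5^2.306748 = 0.20211552
C(t) = 451.7 * 0.20211552 = 91.296 ng/mL

91.296


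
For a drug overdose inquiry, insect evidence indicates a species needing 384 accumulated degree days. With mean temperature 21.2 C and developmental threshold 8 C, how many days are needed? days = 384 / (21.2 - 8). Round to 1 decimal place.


Insect development time:
Effective temperature = avg_temp - T_base = 21.2 - 8 = 13.2 C
Days = ADD / effective_temp = 384 / 13.2 = 29.1 days

29.1


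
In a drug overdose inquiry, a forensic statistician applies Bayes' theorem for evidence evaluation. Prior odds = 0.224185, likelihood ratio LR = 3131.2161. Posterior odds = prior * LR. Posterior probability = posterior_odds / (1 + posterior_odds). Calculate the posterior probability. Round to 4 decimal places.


Bayesian evidence evaluation:
Posterior odds = prior_odds * LR = 0.224185 * 3131.2161 = 701.9717
Posterior probability = posterior_odds / (1 + posterior_odds)
= 701.9717 / (1 + 701.9717)
= 701.9717 / 702.9717
= 0.9986

0.9986


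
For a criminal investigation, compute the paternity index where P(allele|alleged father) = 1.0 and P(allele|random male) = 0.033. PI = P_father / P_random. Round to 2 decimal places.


Paternity Index calculation:
PI = P(allele|father) / P(allele|random)
PI = 1.0 / 0.033
PI = 30.30

30.30


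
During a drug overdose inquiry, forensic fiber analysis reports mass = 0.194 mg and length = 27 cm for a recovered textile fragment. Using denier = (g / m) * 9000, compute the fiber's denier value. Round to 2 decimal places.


Denier calculation:
Mass in grams = 0.194 mg / 1000 = 0.000194 g
Length in meters = 27 cm / 100 = 0.27 m
Linear density = mass / length = 0.000194 / 0.27 = 0.00071852 g/m
Denier = (g/m) * 9000 = 0.00071852 * 9000 = 6.47

6.47


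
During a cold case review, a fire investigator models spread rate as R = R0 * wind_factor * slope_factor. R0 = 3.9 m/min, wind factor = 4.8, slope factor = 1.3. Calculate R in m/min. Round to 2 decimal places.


Fire spread rate calculation:
R = R0 * wind_factor * slope_factor
= 3.9 * 4.8 * 1.3
= 18.72 * 1.3
= 24.34 m/min

24.34


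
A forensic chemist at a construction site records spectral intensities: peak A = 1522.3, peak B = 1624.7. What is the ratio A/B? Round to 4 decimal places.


Spectral peak ratio:
Peak A = 1522.3 counts
Peak B = 1624.7 counts
Ratio = 1522.3 / 1624.7 = 0.9370

0.9370


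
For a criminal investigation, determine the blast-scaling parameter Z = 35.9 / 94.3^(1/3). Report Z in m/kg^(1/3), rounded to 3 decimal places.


Scaled distance calculation:
W^(1/3) = 94.3^(1/3) = 4.551668
Z = R / W^(1/3) = 35.9 / 4.551668
Z = 7.887 m/kg^(1/3)

7.887


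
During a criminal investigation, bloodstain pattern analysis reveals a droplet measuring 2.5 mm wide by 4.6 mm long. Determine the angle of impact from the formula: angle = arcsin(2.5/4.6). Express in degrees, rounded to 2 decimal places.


Blood spatter impact angle calculation:
width / length = 2.5 / 4.6 = 0.543478
angle = arcsin(0.543478)
angle = 32.92 degrees

32.92


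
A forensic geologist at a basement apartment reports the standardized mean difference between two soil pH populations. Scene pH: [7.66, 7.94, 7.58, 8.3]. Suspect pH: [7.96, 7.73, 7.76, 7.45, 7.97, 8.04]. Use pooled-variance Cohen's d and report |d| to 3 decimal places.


Pooled-variance Cohen's d for soil pH comparison:
Scene mean = 31.48 / 4 = 7.87
Suspect mean = 46.91 / 6 = 7.818333
Scene sample variance s_s^2 = 0.106
Suspect sample variance s_c^2 = 0.047817
Pooled variance = ((n_s-1)*s_s^2 + (n_c-1)*s_c^2) / (n_s + n_c - 2) = 0.069635
Pooled SD = sqrt(0.069635) = 0.263884
Mean difference = 0.051667
|d| = |0.051667| / 0.263884 = 0.196

0.196


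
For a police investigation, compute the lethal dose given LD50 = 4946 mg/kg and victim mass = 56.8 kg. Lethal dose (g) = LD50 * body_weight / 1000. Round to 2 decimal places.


Lethal dose calculation:
Lethal dose = LD50 * body_weight / 1000
= 4946 * 56.8 / 1000
= 280932.8 / 1000
= 280.93 g

280.93


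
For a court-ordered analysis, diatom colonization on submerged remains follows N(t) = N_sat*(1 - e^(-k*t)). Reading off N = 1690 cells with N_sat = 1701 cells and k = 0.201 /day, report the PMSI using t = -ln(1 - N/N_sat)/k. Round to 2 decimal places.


PMSI from diatom colonization curve:
N / N_sat = 1690 / 1701 = 0.993533
1 - N/N_sat = 0.006467
ln(1 - N/N_sat) = -5.041043
t = -ln(1 - N/N_sat) / k = -(-5.041043) / 0.201 = 25.08 days

25.08


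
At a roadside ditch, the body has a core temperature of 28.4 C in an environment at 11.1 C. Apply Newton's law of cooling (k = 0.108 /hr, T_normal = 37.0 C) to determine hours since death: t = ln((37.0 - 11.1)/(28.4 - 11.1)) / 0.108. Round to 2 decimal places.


Using Newton's law of cooling:
t = ln((T_normal - T_ambient) / (T_body - T_ambient)) / k
T_normal - T_ambient = 25.9
T_body - T_ambient = 17.3
Ratio = 1.49711
ln(ratio) = 0.403537
t = 0.403537 / 0.108 = 3.74 hours

3.74


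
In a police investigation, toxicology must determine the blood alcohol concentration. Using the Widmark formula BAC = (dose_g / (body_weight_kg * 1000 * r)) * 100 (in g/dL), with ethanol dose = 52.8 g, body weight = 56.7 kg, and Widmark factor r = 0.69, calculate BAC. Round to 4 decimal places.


Applying the Widmark formula:
BAC = (dose_g / (body_wt * 1000 * r)) * 100
Denominator = 56.7 * 1000 * 0.69 = 39123
BAC = (52.8 / 39123) * 100
BAC = 0.1350 g/dL

0.1350


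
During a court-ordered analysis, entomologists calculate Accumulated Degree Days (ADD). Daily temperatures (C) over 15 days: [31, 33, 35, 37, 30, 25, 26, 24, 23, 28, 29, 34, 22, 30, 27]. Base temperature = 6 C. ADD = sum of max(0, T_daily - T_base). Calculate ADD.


Computing ADD day by day:
Day 1: max(0, 31 - 6) = 25
Day 2: max(0, 33 - 6) = 27
Day 3: max(0, 35 - 6) = 29
Day 4: max(0, 37 - 6) = 31
Day 5: max(0, 30 - 6) = 24
Day 6: max(0, 25 - 6) = 19
Day 7: max(0, 26 - 6) = 20
Day 8: max(0, 24 - 6) = 18
Day 9: max(0, 23 - 6) = 17
Day 10: max(0, 28 - 6) = 22
Day 11: max(0, 29 - 6) = 23
Day 12: max(0, 34 - 6) = 28
Day 13: max(0, 22 - 6) = 16
Day 14: max(0, 30 - 6) = 24
Day 15: max(0, 27 - 6) = 21
Total ADD = 344

344


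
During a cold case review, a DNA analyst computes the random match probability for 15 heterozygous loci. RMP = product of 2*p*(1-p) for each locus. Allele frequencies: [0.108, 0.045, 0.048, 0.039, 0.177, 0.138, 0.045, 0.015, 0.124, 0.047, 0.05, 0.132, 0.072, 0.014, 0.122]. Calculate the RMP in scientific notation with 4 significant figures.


Computing RMP for 15 loci:
Locus 1: 2 * 0.108 * 0.892 = 0.192672
Locus 2: 2 * 0.045 * 0.955 = 0.08595
Locus 3: 2 * 0.048 * 0.952 = 0.091392
Locus 4: 2 * 0.039 * 0.961 = 0.074958
Locus 5: 2 * 0.177 * 0.823 = 0.291342
Locus 6: 2 * 0.138 * 0.862 = 0.237912
Locus 7: 2 * 0.045 * 0.955 = 0.08595
Locus 8: 2 * 0.015 * 0.985 = 0.02955
Locus 9: 2 * 0.124 * 0.876 = 0.217248
Locus 10: 2 * 0.047 * 0.953 = 0.089582
Locus 11: 2 * 0.05 * 0.95 = 0.095
Locus 12: 2 * 0.132 * 0.868 = 0.229152
Locus 13: 2 * 0.072 * 0.928 = 0.133632
Locus 14: 2 * 0.014 * 0.986 = 0.027608
Locus 15: 2 * 0.122 * 0.878 = 0.214232
RMP = 6.688e-15

6.688e-15


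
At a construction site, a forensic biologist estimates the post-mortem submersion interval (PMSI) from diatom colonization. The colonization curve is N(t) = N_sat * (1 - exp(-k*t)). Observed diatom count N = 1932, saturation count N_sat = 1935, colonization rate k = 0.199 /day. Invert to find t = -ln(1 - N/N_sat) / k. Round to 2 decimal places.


PMSI from diatom colonization curve:
N / N_sat = 1932 / 1935 = 0.99845
1 - N/N_sat = 0.00155
ln(1 - N/N_sat) = -6.4695
t = -ln(1 - N/N_sat) / k = -(-6.4695) / 0.199 = 32.51 days

32.51


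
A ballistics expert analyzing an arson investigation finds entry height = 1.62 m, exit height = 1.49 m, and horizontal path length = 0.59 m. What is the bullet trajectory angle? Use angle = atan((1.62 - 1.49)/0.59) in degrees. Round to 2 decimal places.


Bullet trajectory angle:
Height difference = 1.62 - 1.49 = 0.13 m
angle = atan(0.13 / 0.59)
angle = atan(0.220339)
angle = 12.43 degrees

12.43


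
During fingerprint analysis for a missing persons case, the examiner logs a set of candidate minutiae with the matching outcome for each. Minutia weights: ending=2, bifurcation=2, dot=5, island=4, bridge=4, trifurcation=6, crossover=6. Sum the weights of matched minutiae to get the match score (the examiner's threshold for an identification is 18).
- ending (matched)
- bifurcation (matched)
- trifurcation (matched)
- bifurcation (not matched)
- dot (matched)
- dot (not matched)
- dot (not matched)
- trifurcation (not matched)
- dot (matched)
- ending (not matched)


Weighted minutiae match score:
  ending: matched, +2 (running total 2)
  bifurcation: matched, +2 (running total 4)
  trifurcation: matched, +6 (running total 10)
  bifurcation: not matched, +0
  dot: matched, +5 (running total 15)
  dot: not matched, +0
  dot: not matched, +0
  trifurcation: not matched, +0
  dot: matched, +5 (running total 20)
  ending: not matched, +0
Total score = 20
Threshold = 18; verdict = identification

20


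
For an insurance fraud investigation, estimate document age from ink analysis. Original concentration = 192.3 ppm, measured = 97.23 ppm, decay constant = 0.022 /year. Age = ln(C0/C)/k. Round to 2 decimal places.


Document age estimation:
C0/C = 192.3 / 97.23 = 1.977785
ln(C0/C) = 0.681978
t = 0.681978 / 0.022 = 31.00 years

31.00


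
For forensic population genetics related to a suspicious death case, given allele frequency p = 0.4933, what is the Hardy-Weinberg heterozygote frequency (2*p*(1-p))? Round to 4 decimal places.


Hardy-Weinberg heterozygote frequency:
q = 1 - p = 1 - 0.4933 = 0.5067
2pq = 2 * 0.4933 * 0.5067 = 0.4999

0.4999


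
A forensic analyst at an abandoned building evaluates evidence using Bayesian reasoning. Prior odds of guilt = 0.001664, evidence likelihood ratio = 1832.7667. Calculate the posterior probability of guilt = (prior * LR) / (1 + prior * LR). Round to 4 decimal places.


Bayesian evidence evaluation:
Posterior odds = prior_odds * LR = 0.001664 * 1832.7667 = 3.049724
Posterior probability = posterior_odds / (1 + posterior_odds)
= 3.049724 / (1 + 3.049724)
= 3.049724 / 4.049724
= 0.7531

0.7531


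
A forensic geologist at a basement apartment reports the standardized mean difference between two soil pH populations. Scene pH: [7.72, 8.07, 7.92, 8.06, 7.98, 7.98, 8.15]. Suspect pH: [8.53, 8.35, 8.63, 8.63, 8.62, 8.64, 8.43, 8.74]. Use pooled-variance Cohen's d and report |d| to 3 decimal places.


Pooled-variance Cohen's d for soil pH comparison:
Scene mean = 55.88 / 7 = 7.982857
Suspect mean = 68.57 / 8 = 8.57125
Scene sample variance s_s^2 = 0.01909
Suspect sample variance s_c^2 = 0.016155
Pooled variance = ((n_s-1)*s_s^2 + (n_c-1)*s_c^2) / (n_s + n_c - 2) = 0.01751
Pooled SD = sqrt(0.01751) = 0.132325
Mean difference = -0.588393
|d| = |-0.588393| / 0.132325 = 4.447

4.447


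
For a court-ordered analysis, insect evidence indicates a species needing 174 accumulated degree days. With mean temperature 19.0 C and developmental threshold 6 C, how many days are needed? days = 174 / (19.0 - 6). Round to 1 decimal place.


Insect development time:
Effective temperature = avg_temp - T_base = 19.0 - 6 = 13.0 C
Days = ADD / effective_temp = 174 / 13.0 = 13.4 days

13.4


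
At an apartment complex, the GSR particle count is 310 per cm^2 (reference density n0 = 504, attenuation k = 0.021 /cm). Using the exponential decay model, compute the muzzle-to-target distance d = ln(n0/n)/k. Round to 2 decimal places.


GSR distance calculation:
n0/n = 504 / 310 = 1.625806
ln(n0/n) = 0.486004
d = 0.486004 / 0.021 = 23.14 cm

23.14


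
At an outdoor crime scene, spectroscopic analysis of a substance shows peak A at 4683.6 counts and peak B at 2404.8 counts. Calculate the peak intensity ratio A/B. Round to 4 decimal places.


Spectral peak ratio:
Peak A = 4683.6 counts
Peak B = 2404.8 counts
Ratio = 4683.6 / 2404.8 = 1.9476

1.9476


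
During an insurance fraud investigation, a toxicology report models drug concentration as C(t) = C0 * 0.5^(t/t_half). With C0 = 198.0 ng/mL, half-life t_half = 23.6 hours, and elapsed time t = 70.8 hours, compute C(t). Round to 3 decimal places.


Drug concentration decay:
Number of half-lives = t / t_half = 70.8 / 23.6 = 3
Decay factor = 0.5^3 = 0.125
C(t) = 198.0 * 0.125 = 24.750 ng/mL

24.750


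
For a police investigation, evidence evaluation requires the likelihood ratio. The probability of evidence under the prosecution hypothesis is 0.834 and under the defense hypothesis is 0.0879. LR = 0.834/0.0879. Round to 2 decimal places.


Likelihood ratio calculation:
LR = P(E|Hp) / P(E|Hd)
LR = 0.834 / 0.0879
LR = 9.49

9.49


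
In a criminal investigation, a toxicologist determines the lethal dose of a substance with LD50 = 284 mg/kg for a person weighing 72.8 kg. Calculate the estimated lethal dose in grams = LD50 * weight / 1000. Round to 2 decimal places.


Lethal dose calculation:
Lethal dose = LD50 * body_weight / 1000
= 284 * 72.8 / 1000
= 20675.2 / 1000
= 20.68 g

20.68


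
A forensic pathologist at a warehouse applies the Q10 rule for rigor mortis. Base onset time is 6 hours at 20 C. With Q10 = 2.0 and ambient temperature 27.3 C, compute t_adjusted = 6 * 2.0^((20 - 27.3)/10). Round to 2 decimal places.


Rigor mortis time adjustment:
Exponent = (T_ref - T_actual) / 10 = (20 - 27.3) / 10 = -0.73
Q10 factor = 2.0^-0.73 = 0.6029
t_adjusted = 6 * 0.6029 = 3.62 hours

3.62


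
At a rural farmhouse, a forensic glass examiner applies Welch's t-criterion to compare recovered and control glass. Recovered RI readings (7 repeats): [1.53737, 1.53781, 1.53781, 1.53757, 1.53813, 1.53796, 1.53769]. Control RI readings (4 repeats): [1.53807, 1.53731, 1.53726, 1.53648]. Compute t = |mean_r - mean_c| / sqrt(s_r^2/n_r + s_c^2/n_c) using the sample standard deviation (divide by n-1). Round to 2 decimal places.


Welch's t-criterion for glass RI comparison:
Recovered mean = sum / n_r = 10.76434 / 7 = 1.5377629
Control mean = sum / n_c = 6.14912 / 4 = 1.53728
Recovered sample variance s_r^2 = 6.24905e-08
Control sample variance s_c^2 = 4.218e-07
Welch SE (unpooled) = sqrt(s_r^2/n_r + s_c^2/n_c) = sqrt(8.92721e-09 + 1.0545e-07) = sqrt(1.14377e-07) = 0.000338197
|mean_r - mean_c| = 0.000482857
t = 0.000482857 / 0.000338197 = 1.43

1.43


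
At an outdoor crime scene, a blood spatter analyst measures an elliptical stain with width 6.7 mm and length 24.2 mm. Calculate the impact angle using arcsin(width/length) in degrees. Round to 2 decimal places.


Blood spatter impact angle calculation:
width / length = 6.7 / 24.2 = 0.27686
angle = arcsin(0.27686)
angle = 16.07 degrees

16.07


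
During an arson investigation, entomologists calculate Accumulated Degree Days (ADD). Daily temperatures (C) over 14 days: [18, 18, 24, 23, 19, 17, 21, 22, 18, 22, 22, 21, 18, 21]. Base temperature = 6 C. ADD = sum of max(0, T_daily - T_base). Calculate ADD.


Computing ADD day by day:
Day 1: max(0, 18 - 6) = 12
Day 2: max(0, 18 - 6) = 12
Day 3: max(0, 24 - 6) = 18
Day 4: max(0, 23 - 6) = 17
Day 5: max(0, 19 - 6) = 13
Day 6: max(0, 17 - 6) = 11
Day 7: max(0, 21 - 6) = 15
Day 8: max(0, 22 - 6) = 16
Day 9: max(0, 18 - 6) = 12
Day 10: max(0, 22 - 6) = 16
Day 11: max(0, 22 - 6) = 16
Day 12: max(0, 21 - 6) = 15
Day 13: max(0, 18 - 6) = 12
Day 14: max(0, 21 - 6) = 15
Total ADD = 200

200


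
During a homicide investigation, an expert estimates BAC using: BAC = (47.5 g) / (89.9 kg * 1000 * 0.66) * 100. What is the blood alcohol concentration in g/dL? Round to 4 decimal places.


Applying the Widmark formula:
BAC = (dose_g / (body_wt * 1000 * r)) * 100
Denominator = 89.9 * 1000 * 0.66 = 59334
BAC = (47.5 / 59334) * 100
BAC = 0.0801 g/dL

0.0801


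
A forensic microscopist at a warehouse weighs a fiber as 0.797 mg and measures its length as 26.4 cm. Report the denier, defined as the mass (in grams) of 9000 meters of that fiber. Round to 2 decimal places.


Denier calculation:
Mass in grams = 0.797 mg / 1000 = 0.000797 g
Length in meters = 26.4 cm / 100 = 0.264 m
Linear density = mass / length = 0.000797 / 0.264 = 0.00301894 g/m
Denier = (g/m) * 9000 = 0.00301894 * 9000 = 27.17

27.17


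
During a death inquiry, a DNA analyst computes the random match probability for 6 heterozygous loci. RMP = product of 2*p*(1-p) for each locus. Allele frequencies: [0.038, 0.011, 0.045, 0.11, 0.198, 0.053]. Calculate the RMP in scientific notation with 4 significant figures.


Computing RMP for 6 loci:
Locus 1: 2 * 0.038 * 0.962 = 0.073112
Locus 2: 2 * 0.011 * 0.989 = 0.021758
Locus 3: 2 * 0.045 * 0.955 = 0.08595
Locus 4: 2 * 0.11 * 0.89 = 0.1958
Locus 5: 2 * 0.198 * 0.802 = 0.317592
Locus 6: 2 * 0.053 * 0.947 = 0.100382
RMP = 8.535e-07

8.535e-07


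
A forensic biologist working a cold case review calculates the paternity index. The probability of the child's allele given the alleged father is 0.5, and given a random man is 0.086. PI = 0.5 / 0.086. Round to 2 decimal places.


Paternity Index calculation:
PI = P(allele|father) / P(allele|random)
PI = 0.5 / 0.086
PI = 5.81

5.81


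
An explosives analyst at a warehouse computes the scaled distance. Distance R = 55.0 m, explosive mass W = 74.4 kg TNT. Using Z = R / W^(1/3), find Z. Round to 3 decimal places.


Scaled distance calculation:
W^(1/3) = 74.4^(1/3) = 4.205887
Z = R / W^(1/3) = 55.0 / 4.205887
Z = 13.077 m/kg^(1/3)

13.077


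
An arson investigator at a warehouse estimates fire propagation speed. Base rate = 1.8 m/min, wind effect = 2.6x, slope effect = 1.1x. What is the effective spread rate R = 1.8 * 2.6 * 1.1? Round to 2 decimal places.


Fire spread rate calculation:
R = R0 * wind_factor * slope_factor
= 1.8 * 2.6 * 1.1
= 4.68 * 1.1
= 5.15 m/min

5.15


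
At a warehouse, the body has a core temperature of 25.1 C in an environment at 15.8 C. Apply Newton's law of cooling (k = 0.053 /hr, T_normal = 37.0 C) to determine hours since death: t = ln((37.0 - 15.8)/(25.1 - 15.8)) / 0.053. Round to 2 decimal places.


Using Newton's law of cooling:
t = ln((T_normal - T_ambient) / (T_body - T_ambient)) / k
T_normal - T_ambient = 21.2
T_body - T_ambient = 9.3
Ratio = 2.27957
ln(ratio) = 0.823987
t = 0.823987 / 0.053 = 15.55 hours

15.55


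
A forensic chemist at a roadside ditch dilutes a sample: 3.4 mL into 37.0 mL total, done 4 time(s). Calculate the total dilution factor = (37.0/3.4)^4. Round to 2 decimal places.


Dilution factor calculation:
Single dilution = V_total / V_sample = 37.0 / 3.4 ≈ 10.882353
Number of dilutions = 4
Total DF = (37.0 / 3.4)^4 (full precision, rounded at the end) = 14024.62

14024.62


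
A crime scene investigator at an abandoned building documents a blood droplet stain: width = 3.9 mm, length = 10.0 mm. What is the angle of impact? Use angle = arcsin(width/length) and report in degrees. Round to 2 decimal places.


Blood spatter impact angle calculation:
width / length = 3.9 / 10.0 = 0.39
angle = arcsin(0.39)
angle = 22.95 degrees

22.95


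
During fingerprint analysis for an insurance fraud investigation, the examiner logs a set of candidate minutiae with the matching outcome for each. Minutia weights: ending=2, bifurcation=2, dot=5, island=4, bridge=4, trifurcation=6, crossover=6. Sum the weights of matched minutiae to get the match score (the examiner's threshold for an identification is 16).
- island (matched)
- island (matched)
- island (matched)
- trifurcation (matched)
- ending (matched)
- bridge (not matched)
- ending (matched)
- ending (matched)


Weighted minutiae match score:
  island: matched, +4 (running total 4)
  island: matched, +4 (running total 8)
  island: matched, +4 (running total 12)
  trifurcation: matched, +6 (running total 18)
  ending: matched, +2 (running total 20)
  bridge: not matched, +0
  ending: matched, +2 (running total 22)
  ending: matched, +2 (running total 24)
Total score = 24
Threshold = 16; verdict = identification

24


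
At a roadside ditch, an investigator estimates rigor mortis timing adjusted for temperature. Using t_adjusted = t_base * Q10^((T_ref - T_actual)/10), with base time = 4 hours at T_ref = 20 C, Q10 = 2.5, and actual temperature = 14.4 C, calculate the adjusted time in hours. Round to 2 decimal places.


Rigor mortis time adjustment:
Exponent = (T_ref - T_actual) / 10 = (20 - 14.4) / 10 = 0.56
Q10 factor = 2.5^0.56 = 1.6705
t_adjusted = 4 * 1.6705 = 6.68 hours

6.68


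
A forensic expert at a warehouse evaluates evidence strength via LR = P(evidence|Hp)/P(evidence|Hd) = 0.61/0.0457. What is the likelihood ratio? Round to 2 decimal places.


Likelihood ratio calculation:
LR = P(E|Hp) / P(E|Hd)
LR = 0.61 / 0.0457
LR = 13.35

13.35


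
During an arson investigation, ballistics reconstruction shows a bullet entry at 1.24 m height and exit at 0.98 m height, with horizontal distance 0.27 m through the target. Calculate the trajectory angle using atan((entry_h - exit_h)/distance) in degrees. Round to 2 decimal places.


Bullet trajectory angle:
Height difference = 1.24 - 0.98 = 0.26 m
angle = atan(0.26 / 0.27)
angle = atan(0.962963)
angle = 43.92 degrees

43.92


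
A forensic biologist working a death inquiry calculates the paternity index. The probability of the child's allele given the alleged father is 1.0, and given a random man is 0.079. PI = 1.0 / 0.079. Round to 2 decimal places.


Paternity Index calculation:
PI = P(allele|father) / P(allele|random)
PI = 1.0 / 0.079
PI = 12.66

12.66


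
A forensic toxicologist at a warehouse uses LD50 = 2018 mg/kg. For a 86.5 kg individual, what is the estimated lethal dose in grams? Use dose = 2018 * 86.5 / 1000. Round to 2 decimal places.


Lethal dose calculation:
Lethal dose = LD50 * body_weight / 1000
= 2018 * 86.5 / 1000
= 174557 / 1000
= 174.56 g

174.56


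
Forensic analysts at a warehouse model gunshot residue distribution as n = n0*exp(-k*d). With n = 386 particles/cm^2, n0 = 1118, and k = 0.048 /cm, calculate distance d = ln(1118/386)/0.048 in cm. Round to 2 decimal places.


GSR distance calculation:
n0/n = 1118 / 386 = 2.896373
ln(n0/n) = 1.063459
d = 1.063459 / 0.048 = 22.16 cm

22.16


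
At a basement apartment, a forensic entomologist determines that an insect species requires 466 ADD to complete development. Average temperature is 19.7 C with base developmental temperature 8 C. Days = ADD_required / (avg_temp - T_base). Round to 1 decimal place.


Insect development time:
Effective temperature = avg_temp - T_base = 19.7 - 8 = 11.7 C
Days = ADD / effective_temp = 466 / 11.7 = 39.8 days

39.8


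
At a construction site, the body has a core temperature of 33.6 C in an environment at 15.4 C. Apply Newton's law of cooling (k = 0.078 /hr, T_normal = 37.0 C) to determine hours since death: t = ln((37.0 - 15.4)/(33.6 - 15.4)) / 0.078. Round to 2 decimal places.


Using Newton's law of cooling:
t = ln((T_normal - T_ambient) / (T_body - T_ambient)) / k
T_normal - T_ambient = 21.6
T_body - T_ambient = 18.2
Ratio = 1.186813
ln(ratio) = 0.171272
t = 0.171272 / 0.078 = 2.20 hours

2.20


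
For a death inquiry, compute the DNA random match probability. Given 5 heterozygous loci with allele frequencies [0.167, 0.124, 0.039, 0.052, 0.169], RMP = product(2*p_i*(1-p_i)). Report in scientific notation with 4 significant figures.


Computing RMP for 5 loci:
Locus 1: 2 * 0.167 * 0.833 = 0.278222
Locus 2: 2 * 0.124 * 0.876 = 0.217248
Locus 3: 2 * 0.039 * 0.961 = 0.074958
Locus 4: 2 * 0.052 * 0.948 = 0.098592
Locus 5: 2 * 0.169 * 0.831 = 0.280878
RMP = 1.255e-04

1.255e-04


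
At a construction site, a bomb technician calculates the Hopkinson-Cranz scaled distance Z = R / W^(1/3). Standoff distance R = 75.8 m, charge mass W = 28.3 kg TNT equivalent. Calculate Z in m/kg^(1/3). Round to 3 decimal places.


Scaled distance calculation:
W^(1/3) = 28.3^(1/3) = 3.047395
Z = R / W^(1/3) = 75.8 / 3.047395
Z = 24.874 m/kg^(1/3)

24.874


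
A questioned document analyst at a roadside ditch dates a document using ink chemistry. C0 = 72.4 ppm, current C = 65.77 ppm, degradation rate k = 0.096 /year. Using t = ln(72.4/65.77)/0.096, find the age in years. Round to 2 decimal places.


Document age estimation:
C0/C = 72.4 / 65.77 = 1.100806
ln(C0/C) = 0.096043
t = 0.096043 / 0.096 = 1.00 years

1.00


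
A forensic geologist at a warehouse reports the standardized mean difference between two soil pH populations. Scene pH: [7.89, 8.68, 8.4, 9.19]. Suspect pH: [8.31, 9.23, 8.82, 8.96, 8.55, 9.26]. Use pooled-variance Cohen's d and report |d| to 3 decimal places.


Pooled-variance Cohen's d for soil pH comparison:
Scene mean = 34.16 / 4 = 8.54
Suspect mean = 53.13 / 6 = 8.855
Scene sample variance s_s^2 = 0.294733
Suspect sample variance s_c^2 = 0.14139
Pooled variance = ((n_s-1)*s_s^2 + (n_c-1)*s_c^2) / (n_s + n_c - 2) = 0.198894
Pooled SD = sqrt(0.198894) = 0.445975
Mean difference = -0.315
|d| = |-0.315| / 0.445975 = 0.706

0.706


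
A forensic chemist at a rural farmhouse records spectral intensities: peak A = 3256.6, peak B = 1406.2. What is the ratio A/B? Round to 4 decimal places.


Spectral peak ratio:
Peak A = 3256.6 counts
Peak B = 1406.2 counts
Ratio = 3256.6 / 1406.2 = 2.3159

2.3159


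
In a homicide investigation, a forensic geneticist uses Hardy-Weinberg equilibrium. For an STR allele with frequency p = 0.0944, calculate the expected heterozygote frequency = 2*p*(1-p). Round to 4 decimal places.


Hardy-Weinberg heterozygote frequency:
q = 1 - p = 1 - 0.0944 = 0.9056
2pq = 2 * 0.0944 * 0.9056 = 0.1710

0.1710


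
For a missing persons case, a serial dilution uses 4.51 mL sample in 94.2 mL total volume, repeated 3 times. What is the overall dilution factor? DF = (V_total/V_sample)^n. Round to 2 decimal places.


Dilution factor calculation:
Single dilution = V_total / V_sample = 94.2 / 4.51 ≈ 20.886918
Number of dilutions = 3
Total DF = (94.2 / 4.51)^3 (full precision, rounded at the end) = 9112.20

9112.20


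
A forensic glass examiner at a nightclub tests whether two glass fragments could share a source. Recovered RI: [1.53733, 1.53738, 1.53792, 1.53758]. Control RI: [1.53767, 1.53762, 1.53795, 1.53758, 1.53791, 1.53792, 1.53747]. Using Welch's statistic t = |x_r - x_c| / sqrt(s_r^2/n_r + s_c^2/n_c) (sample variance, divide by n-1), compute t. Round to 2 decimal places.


Welch's t-criterion for glass RI comparison:
Recovered mean = sum / n_r = 6.15021 / 4 = 1.5375525
Control mean = sum / n_c = 10.76412 / 7 = 1.5377314
Recovered sample variance s_r^2 = 7.16917e-08
Control sample variance s_c^2 = 3.71143e-08
Welch SE (unpooled) = sqrt(s_r^2/n_r + s_c^2/n_c) = sqrt(1.79229e-08 + 5.30204e-09) = sqrt(2.32249e-08) = 0.000152397
|mean_r - mean_c| = 0.000178929
t = 0.000178929 / 0.000152397 = 1.17

1.17


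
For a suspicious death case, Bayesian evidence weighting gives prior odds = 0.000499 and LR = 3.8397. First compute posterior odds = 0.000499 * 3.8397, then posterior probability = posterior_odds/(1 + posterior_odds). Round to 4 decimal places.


Bayesian evidence evaluation:
Posterior odds = prior_odds * LR = 0.000499 * 3.8397 = 0.00191601
Posterior probability = posterior_odds / (1 + posterior_odds)
= 0.00191601 / (1 + 0.00191601)
= 0.00191601 / 1.00191601
= 0.0019

0.0019


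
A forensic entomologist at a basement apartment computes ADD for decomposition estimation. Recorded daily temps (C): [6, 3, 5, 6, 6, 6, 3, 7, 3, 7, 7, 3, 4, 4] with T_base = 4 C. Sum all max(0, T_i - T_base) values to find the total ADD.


Computing ADD day by day:
Day 1: max(0, 6 - 4) = 2
Day 2: max(0, 3 - 4) = 0
Day 3: max(0, 5 - 4) = 1
Day 4: max(0, 6 - 4) = 2
Day 5: max(0, 6 - 4) = 2
Day 6: max(0, 6 - 4) = 2
Day 7: max(0, 3 - 4) = 0
Day 8: max(0, 7 - 4) = 3
Day 9: max(0, 3 - 4) = 0
Day 10: max(0, 7 - 4) = 3
Day 11: max(0, 7 - 4) = 3
Day 12: max(0, 3 - 4) = 0
Day 13: max(0, 4 - 4) = 0
Day 14: max(0, 4 - 4) = 0
Total ADD = 18

18


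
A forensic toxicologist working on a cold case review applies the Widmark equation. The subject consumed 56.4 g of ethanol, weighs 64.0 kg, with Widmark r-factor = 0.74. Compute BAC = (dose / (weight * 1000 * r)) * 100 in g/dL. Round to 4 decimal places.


Applying the Widmark formula:
BAC = (dose_g / (body_wt * 1000 * r)) * 100
Denominator = 64.0 * 1000 * 0.74 = 47360
BAC = (56.4 / 47360) * 100
BAC = 0.1191 g/dL

0.1191


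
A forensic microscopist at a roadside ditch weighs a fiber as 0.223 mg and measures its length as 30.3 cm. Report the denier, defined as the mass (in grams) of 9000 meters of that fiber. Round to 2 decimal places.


Denier calculation:
Mass in grams = 0.223 mg / 1000 = 0.000223 g
Length in meters = 30.3 cm / 100 = 0.303 m
Linear density = mass / length = 0.000223 / 0.303 = 0.00073597 g/m
Denier = (g/m) * 9000 = 0.00073597 * 9000 = 6.62

6.62


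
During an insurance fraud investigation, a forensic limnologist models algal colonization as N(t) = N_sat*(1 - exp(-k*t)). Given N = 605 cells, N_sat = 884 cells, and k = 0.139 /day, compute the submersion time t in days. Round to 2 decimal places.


PMSI from diatom colonization curve:
N / N_sat = 605 / 884 = 0.684389
1 - N/N_sat = 0.315611
ln(1 - N/N_sat) = -1.153245
t = -ln(1 - N/N_sat) / k = -(-1.153245) / 0.139 = 8.30 days

8.30


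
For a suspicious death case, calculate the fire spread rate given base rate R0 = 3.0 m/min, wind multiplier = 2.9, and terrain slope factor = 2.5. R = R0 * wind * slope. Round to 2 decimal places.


Fire spread rate calculation:
R = R0 * wind_factor * slope_factor
= 3.0 * 2.9 * 2.5
= 8.7 * 2.5
= 21.75 m/min

21.75


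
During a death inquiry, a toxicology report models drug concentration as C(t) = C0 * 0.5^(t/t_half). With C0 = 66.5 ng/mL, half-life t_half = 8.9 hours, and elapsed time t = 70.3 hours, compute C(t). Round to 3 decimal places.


Drug concentration decay:
Number of half-lives = t / t_half = 70.3 / 8.9 = 7.898876
Decay factor = 0.5^7.898876 = 0.00418988
C(t) = 66.5 * 0.00418988 = 0.279 ng/mL

0.279


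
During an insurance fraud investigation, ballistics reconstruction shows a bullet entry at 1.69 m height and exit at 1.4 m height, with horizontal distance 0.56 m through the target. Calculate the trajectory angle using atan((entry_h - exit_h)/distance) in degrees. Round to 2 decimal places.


Bullet trajectory angle:
Height difference = 1.69 - 1.4 = 0.29 m
angle = atan(0.29 / 0.56)
angle = atan(0.517857)
angle = 27.38 degrees

27.38


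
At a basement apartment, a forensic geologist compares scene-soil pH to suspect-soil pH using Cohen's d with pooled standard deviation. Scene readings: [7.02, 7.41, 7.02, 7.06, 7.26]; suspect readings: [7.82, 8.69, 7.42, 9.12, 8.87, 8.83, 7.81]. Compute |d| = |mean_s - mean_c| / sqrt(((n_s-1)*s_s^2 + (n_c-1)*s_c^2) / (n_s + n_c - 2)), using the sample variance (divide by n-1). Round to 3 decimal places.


Pooled-variance Cohen's d for soil pH comparison:
Scene mean = 35.77 / 5 = 7.154
Suspect mean = 58.56 / 7 = 8.365714
Scene sample variance s_s^2 = 0.03038
Suspect sample variance s_c^2 = 0.440829
Pooled variance = ((n_s-1)*s_s^2 + (n_c-1)*s_c^2) / (n_s + n_c - 2) = 0.276649
Pooled SD = sqrt(0.276649) = 0.525974
Mean difference = -1.211714
|d| = |-1.211714| / 0.525974 = 2.304

2.304


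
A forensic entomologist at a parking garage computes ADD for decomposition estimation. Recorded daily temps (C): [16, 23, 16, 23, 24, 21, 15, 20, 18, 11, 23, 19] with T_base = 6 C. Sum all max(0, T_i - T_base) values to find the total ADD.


Computing ADD day by day:
Day 1: max(0, 16 - 6) = 10
Day 2: max(0, 23 - 6) = 17
Day 3: max(0, 16 - 6) = 10
Day 4: max(0, 23 - 6) = 17
Day 5: max(0, 24 - 6) = 18
Day 6: max(0, 21 - 6) = 15
Day 7: max(0, 15 - 6) = 9
Day 8: max(0, 20 - 6) = 14
Day 9: max(0, 18 - 6) = 12
Day 10: max(0, 11 - 6) = 5
Day 11: max(0, 23 - 6) = 17
Day 12: max(0, 19 - 6) = 13
Total ADD = 157

157


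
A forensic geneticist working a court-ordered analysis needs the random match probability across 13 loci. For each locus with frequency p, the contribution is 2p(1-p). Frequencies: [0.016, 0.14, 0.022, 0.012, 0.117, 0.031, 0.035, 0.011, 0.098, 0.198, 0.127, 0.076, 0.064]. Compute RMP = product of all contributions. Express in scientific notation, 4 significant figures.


Computing RMP for 13 loci:
Locus 1: 2 * 0.016 * 0.984 = 0.031488
Locus 2: 2 * 0.14 * 0.86 = 0.2408
Locus 3: 2 * 0.022 * 0.978 = 0.043032
Locus 4: 2 * 0.012 * 0.988 = 0.023712
Locus 5: 2 * 0.117 * 0.883 = 0.206622
Locus 6: 2 * 0.031 * 0.969 = 0.060078
Locus 7: 2 * 0.035 * 0.965 = 0.06755
Locus 8: 2 * 0.011 * 0.989 = 0.021758
Locus 9: 2 * 0.098 * 0.902 = 0.176792
Locus 10: 2 * 0.198 * 0.802 = 0.317592
Locus 11: 2 * 0.127 * 0.873 = 0.221742
Locus 12: 2 * 0.076 * 0.924 = 0.140448
Locus 13: 2 * 0.064 * 0.936 = 0.119808
RMP = 2.957e-14

2.957e-14


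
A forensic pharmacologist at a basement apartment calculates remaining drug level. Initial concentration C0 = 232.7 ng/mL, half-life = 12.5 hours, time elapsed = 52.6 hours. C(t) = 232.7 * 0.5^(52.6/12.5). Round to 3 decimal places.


Drug concentration decay:
Number of half-lives = t / t_half = 52.6 / 12.5 = 4.208
Decay factor = 0.5^4.208 = 0.05410854
C(t) = 232.7 * 0.05410854 = 12.591 ng/mL

12.591


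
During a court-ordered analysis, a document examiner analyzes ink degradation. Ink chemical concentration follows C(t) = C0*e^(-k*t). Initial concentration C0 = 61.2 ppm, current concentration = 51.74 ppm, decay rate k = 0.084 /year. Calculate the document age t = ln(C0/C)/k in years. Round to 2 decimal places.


Document age estimation:
C0/C = 61.2 / 51.74 = 1.182837
ln(C0/C) = 0.167916
t = 0.167916 / 0.084 = 2.00 years

2.00


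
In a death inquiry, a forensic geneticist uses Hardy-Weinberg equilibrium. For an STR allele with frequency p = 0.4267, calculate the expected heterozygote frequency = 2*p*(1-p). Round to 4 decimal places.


Hardy-Weinberg heterozygote frequency:
q = 1 - p = 1 - 0.4267 = 0.5733
2pq = 2 * 0.4267 * 0.5733 = 0.4893

0.4893


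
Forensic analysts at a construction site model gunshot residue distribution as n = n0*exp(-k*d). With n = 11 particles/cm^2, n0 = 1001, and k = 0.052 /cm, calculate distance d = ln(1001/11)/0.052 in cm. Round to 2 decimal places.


GSR distance calculation:
n0/n = 1001 / 11 = 91
ln(n0/n) = 4.51086
d = 4.51086 / 0.052 = 86.75 cm

86.75


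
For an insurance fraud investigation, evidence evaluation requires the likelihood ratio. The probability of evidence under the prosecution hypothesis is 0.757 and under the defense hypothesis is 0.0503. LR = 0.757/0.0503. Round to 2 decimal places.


Likelihood ratio calculation:
LR = P(E|Hp) / P(E|Hd)
LR = 0.757 / 0.0503
LR = 15.05

15.05


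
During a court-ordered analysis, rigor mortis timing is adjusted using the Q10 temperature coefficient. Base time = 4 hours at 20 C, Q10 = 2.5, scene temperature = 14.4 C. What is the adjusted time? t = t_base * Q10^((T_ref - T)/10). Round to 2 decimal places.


Rigor mortis time adjustment:
Exponent = (T_ref - T_actual) / 10 = (20 - 14.4) / 10 = 0.56
Q10 factor = 2.5^0.56 = 1.6705
t_adjusted = 4 * 1.6705 = 6.68 hours

6.68


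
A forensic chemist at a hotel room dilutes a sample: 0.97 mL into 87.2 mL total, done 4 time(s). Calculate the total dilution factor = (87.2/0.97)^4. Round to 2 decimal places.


Dilution factor calculation:
Single dilution = V_total / V_sample = 87.2 / 0.97 ≈ 89.896907
Number of dilutions = 4
Total DF = (87.2 / 0.97)^4 (full precision, rounded at the end) = 65309897.58

65309897.58


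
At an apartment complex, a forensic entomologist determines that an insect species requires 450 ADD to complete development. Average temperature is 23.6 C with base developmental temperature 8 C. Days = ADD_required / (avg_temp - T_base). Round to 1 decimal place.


Insect development time:
Effective temperature = avg_temp - T_base = 23.6 - 8 = 15.6 C
Days = ADD / effective_temp = 450 / 15.6 = 28.8 days

28.8


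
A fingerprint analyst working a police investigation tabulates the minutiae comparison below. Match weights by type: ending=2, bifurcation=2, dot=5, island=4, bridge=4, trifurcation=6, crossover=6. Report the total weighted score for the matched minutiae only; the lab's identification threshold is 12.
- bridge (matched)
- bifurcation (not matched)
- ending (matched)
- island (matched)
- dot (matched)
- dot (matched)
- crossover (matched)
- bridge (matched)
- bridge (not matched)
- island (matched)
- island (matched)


Weighted minutiae match score:
  bridge: matched, +4 (running total 4)
  bifurcation: not matched, +0
  ending: matched, +2 (running total 6)
  island: matched, +4 (running total 10)
  dot: matched, +5 (running total 15)
  dot: matched, +5 (running total 20)
  crossover: matched, +6 (running total 26)
  bridge: matched, +4 (running total 30)
  bridge: not matched, +0
  island: matched, +4 (running total 34)
  island: matched, +4 (running total 38)
Total score = 38
Threshold = 12; verdict = identification

38


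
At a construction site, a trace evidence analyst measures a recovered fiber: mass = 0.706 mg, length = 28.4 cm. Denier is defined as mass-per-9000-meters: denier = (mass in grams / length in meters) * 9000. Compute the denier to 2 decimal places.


Denier calculation:
Mass in grams = 0.706 mg / 1000 = 0.000706 g
Length in meters = 28.4 cm / 100 = 0.284 m
Linear density = mass / length = 0.000706 / 0.284 = 0.00248592 g/m
Denier = (g/m) * 9000 = 0.00248592 * 9000 = 22.37

22.37


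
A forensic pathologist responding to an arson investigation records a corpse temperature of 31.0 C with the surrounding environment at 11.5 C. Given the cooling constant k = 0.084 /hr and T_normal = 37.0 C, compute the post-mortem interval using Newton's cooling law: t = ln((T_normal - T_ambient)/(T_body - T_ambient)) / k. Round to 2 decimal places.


Using Newton's law of cooling:
t = ln((T_normal - T_ambient) / (T_body - T_ambient)) / k
T_normal - T_ambient = 25.5
T_body - T_ambient = 19.5
Ratio = 1.307692
ln(ratio) = 0.268264
t = 0.268264 / 0.084 = 3.19 hours

3.19


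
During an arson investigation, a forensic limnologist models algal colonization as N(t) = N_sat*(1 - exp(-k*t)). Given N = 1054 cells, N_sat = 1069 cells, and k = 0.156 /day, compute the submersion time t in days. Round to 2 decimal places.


PMSI from diatom colonization curve:
N / N_sat = 1054 / 1069 = 0.985968
1 - N/N_sat = 0.014032
ln(1 - N/N_sat) = -4.266415
t = -ln(1 - N/N_sat) / k = -(-4.266415) / 0.156 = 27.35 days

27.35


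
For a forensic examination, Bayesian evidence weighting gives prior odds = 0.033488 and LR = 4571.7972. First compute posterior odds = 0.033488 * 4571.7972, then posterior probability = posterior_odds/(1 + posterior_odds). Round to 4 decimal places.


Bayesian evidence evaluation:
Posterior odds = prior_odds * LR = 0.033488 * 4571.7972 = 153.1003
Posterior probability = posterior_odds / (1 + posterior_odds)
= 153.1003 / (1 + 153.1003)
= 153.1003 / 154.1003
= 0.9935

0.9935
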